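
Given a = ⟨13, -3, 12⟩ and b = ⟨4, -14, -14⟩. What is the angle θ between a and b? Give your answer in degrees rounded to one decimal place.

101.8

a · b = 13·4 + (-3)·(-14) + 12·(-14) = 52 + 42 - 168 = -74
|a|² = 169 + 9 + 144 = 322,  |a| = √322 ≈ 17.944358
|b|² = 16 + 196 + 196 = 408,  |b| = √408 ≈ 20.199010
cos θ = -74 / (17.944358 · 20.199010) ≈ -0.20416
θ = arccos(-0.20416) ≈ 101.8°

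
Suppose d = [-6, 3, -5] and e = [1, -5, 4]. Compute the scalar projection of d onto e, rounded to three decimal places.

d · e = (-6)·1 + 3·(-5) + (-5)·4 = -6 - 15 - 20 = -41
|e| = √(1 + 25 + 16) = √42 ≈ 6.4807
comp_e d = -41 / √42 ≈ -6.326

-6.326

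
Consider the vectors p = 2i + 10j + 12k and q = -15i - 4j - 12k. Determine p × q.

i: 10·(-12) - 12·(-4) = -120 - (-48) = -72
j: 12·(-15) - 2·(-12) = -180 - (-24) = -156
k: 2·(-4) - 10·(-15) = -8 - (-150) = 142
p × q = (-72, -156, 142)

(-72, -156, 142)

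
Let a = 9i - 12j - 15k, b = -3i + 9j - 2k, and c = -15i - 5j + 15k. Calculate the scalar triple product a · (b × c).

b × c:
i: 9·15 - (-2)·(-5) = 135 - 10 = 125
j: (-2)·(-15) - (-3)·15 = 30 - (-45) = 75
k: (-3)·(-5) - 9·(-15) = 15 - (-135) = 150
b × c = (125, 75, 150)
a · (b × c) = 9·125 + (-12)·75 + (-15)·150 = 1125 - 900 - 2250 = -2025

-2025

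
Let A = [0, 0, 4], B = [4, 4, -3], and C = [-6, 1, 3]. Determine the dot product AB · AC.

-13

AB = B − A = (4, 4, -7)
AC = C − A = (-6, 1, -1)
AB · AC = 4·(-6) + 4·1 + (-7)·(-1) = -24 + 4 + 7 = -13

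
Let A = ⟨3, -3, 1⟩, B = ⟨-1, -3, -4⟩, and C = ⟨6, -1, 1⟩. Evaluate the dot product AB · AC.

-12

AB = B − A = (-4, 0, -5)
AC = C − A = (3, 2, 0)
AB · AC = (-4)·3 + 0·2 + (-5)·0 = -12 + 0 + 0 = -12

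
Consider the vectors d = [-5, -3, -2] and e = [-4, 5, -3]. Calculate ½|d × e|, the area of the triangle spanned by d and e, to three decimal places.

i: (-3)·(-3) - (-2)·5 = 9 - (-10) = 19
j: (-2)·(-4) - (-5)·(-3) = 8 - 15 = -7
k: (-5)·5 - (-3)·(-4) = -25 - 12 = -37
d × e = (19, -7, -37)
|d × e| = √(19² + (-7)² + (-37)²) = √1779 ≈ 42.1782
area = ½ · 42.1782 ≈ 21.089

21.089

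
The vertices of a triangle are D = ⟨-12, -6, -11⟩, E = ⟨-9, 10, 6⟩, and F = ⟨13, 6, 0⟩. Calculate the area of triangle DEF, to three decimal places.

DE = (3, 16, 17),  DF = (25, 12, 11)
i: 16·11 - 17·12 = 176 - 204 = -28
j: 17·25 - 3·11 = 425 - 33 = 392
k: 3·12 - 16·25 = 36 - 400 = -364
DE × DF = (-28, 392, -364)
|DE × DF| = √286944 ≈ 535.6715
area = ½ · 535.6715 ≈ 267.836

267.836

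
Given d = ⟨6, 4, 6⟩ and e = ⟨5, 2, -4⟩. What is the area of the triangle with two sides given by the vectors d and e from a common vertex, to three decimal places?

30.676

i: 4·(-4) - 6·2 = -16 - 12 = -28
j: 6·5 - 6·(-4) = 30 - (-24) = 54
k: 6·2 - 4·5 = 12 - 20 = -8
d × e = (-28, 54, -8)
|d × e| = √((-28)² + 54² + (-8)²) = √3764 ≈ 61.3514
area = ½ · 61.3514 ≈ 30.676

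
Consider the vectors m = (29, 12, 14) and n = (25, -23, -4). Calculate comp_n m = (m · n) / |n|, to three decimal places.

m · n = 29·25 + 12·(-23) + 14·(-4) = 725 - 276 - 56 = 393
|n| = √(625 + 529 + 16) = √1170 ≈ 34.2053
comp_n m = 393 / √1170 ≈ 11.489

11.489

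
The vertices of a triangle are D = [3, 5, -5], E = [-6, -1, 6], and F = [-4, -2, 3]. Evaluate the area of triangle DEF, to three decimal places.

18.076

DE = (-9, -6, 11),  DF = (-7, -7, 8)
i: (-6)·8 - 11·(-7) = -48 - (-77) = 29
j: 11·(-7) - (-9)·8 = -77 - (-72) = -5
k: (-9)·(-7) - (-6)·(-7) = 63 - 42 = 21
DE × DF = (29, -5, 21)
|DE × DF| = √1307 ≈ 36.1525
area = ½ · 36.1525 ≈ 18.076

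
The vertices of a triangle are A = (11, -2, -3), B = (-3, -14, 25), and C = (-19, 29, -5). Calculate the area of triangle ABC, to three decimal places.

AB = (-14, -12, 28),  AC = (-30, 31, -2)
i: (-12)·(-2) - 28·31 = 24 - 868 = -844
j: 28·(-30) - (-14)·(-2) = -840 - 28 = -868
k: (-14)·31 - (-12)·(-30) = -434 - 360 = -794
AB × AC = (-844, -868, -794)
|AB × AC| = √2096196 ≈ 1447.8246
area = ½ · 1447.8246 ≈ 723.912

723.912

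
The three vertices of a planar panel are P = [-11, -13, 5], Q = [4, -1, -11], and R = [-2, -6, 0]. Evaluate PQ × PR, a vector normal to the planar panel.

(52, -69, -3)

PQ = (15, 12, -16)
PR = (9, 7, -5)
i: 12·(-5) - (-16)·7 = -60 - (-112) = 52
j: (-16)·9 - 15·(-5) = -144 - (-75) = -69
k: 15·7 - 12·9 = 105 - 108 = -3
PQ × PR = (52, -69, -3)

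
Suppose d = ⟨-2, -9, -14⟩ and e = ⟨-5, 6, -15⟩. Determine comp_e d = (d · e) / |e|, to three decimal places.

d · e = (-2)·(-5) + (-9)·6 + (-14)·(-15) = 10 - 54 + 210 = 166
|e| = √(25 + 36 + 225) = √286 ≈ 16.9115
comp_e d = 166 / √286 ≈ 9.816

9.816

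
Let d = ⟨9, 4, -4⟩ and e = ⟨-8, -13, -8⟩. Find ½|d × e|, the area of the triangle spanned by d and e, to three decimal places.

79.210

i: 4·(-8) - (-4)·(-13) = -32 - 52 = -84
j: (-4)·(-8) - 9·(-8) = 32 - (-72) = 104
k: 9·(-13) - 4·(-8) = -117 - (-32) = -85
d × e = (-84, 104, -85)
|d × e| = √((-84)² + 104² + (-85)²) = √25097 ≈ 158.4203
area = ½ · 158.4203 ≈ 79.210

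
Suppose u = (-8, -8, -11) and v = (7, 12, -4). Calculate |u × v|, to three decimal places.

200.940

i: (-8)·(-4) - (-11)·12 = 32 - (-132) = 164
j: (-11)·7 - (-8)·(-4) = -77 - 32 = -109
k: (-8)·12 - (-8)·7 = -96 - (-56) = -40
u × v = (164, -109, -40)
|u × v| = √(164² + (-109)² + (-40)²) = √40377 ≈ 200.9403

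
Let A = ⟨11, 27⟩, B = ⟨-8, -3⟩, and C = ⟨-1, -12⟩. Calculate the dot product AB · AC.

AB = B − A = (-19, -30)
AC = C − A = (-12, -39)
AB · AC = (-19)·(-12) + (-30)·(-39) = 228 + 1170 = 1398

1398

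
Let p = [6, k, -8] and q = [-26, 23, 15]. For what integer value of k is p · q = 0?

12

p · q = 6·(-26) + k·23 + (-8)·15 = -276 + 23k
Set equal to 0: 23k = 276, so k = 12.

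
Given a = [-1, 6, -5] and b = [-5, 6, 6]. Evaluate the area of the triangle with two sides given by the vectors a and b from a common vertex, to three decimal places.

38.383

i: 6·6 - (-5)·6 = 36 - (-30) = 66
j: (-5)·(-5) - (-1)·6 = 25 - (-6) = 31
k: (-1)·6 - 6·(-5) = -6 - (-30) = 24
a × b = (66, 31, 24)
|a × b| = √(66² + 31² + 24²) = √5893 ≈ 76.7659
area = ½ · 76.7659 ≈ 38.383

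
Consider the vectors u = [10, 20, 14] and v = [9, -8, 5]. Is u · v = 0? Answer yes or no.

u · v = 10·9 + 20·(-8) + 14·5 = 90 - 160 + 70 = 0
Zero, so the vectors are orthogonal.

yes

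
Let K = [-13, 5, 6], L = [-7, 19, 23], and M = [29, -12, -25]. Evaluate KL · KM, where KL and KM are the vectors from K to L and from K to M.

-513

KL = L − K = (6, 14, 17)
KM = M − K = (42, -17, -31)
KL · KM = 6·42 + 14·(-17) + 17·(-31) = 252 - 238 - 527 = -513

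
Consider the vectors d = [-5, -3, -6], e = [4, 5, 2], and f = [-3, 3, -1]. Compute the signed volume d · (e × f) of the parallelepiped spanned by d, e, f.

e × f:
i: 5·(-1) - 2·3 = -5 - 6 = -11
j: 2·(-3) - 4·(-1) = -6 - (-4) = -2
k: 4·3 - 5·(-3) = 12 - (-15) = 27
e × f = (-11, -2, 27)
d · (e × f) = (-5)·(-11) + (-3)·(-2) + (-6)·27 = 55 + 6 - 162 = -101

-101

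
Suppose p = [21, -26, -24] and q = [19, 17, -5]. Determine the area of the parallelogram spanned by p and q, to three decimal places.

i: (-26)·(-5) - (-24)·17 = 130 - (-408) = 538
j: (-24)·19 - 21·(-5) = -456 - (-105) = -351
k: 21·17 - (-26)·19 = 357 - (-494) = 851
p × q = (538, -351, 851)
|p × q| = √(538² + (-351)² + 851²) = √1136846 ≈ 1066.2298

1066.230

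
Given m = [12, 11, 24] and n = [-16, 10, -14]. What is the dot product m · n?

m · n = 12·(-16) + 11·10 + 24·(-14) = -192 + 110 - 336 = -418

-418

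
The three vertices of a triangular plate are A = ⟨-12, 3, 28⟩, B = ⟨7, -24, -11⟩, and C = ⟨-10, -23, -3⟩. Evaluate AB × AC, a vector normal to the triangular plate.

AB = (19, -27, -39)
AC = (2, -26, -31)
i: (-27)·(-31) - (-39)·(-26) = 837 - 1014 = -177
j: (-39)·2 - 19·(-31) = -78 - (-589) = 511
k: 19·(-26) - (-27)·2 = -494 - (-54) = -440
AB × AC = (-177, 511, -440)

(-177, 511, -440)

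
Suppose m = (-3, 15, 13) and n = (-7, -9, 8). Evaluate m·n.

-10

m · n = (-3)·(-7) + 15·(-9) + 13·8 = 21 - 135 + 104 = -10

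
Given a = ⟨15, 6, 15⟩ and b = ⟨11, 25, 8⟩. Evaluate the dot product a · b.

a · b = 15·11 + 6·25 + 15·8 = 165 + 150 + 120 = 435

435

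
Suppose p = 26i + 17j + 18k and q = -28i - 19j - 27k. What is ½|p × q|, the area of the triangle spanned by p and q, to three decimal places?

115.344

i: 17·(-27) - 18·(-19) = -459 - (-342) = -117
j: 18·(-28) - 26·(-27) = -504 - (-702) = 198
k: 26·(-19) - 17·(-28) = -494 - (-476) = -18
p × q = (-117, 198, -18)
|p × q| = √((-117)² + 198² + (-18)²) = √53217 ≈ 230.6881
area = ½ · 230.6881 ≈ 115.344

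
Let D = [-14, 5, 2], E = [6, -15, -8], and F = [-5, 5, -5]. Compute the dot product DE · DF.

DE = E − D = (20, -20, -10)
DF = F − D = (9, 0, -7)
DE · DF = 20·9 + (-20)·0 + (-10)·(-7) = 180 + 0 + 70 = 250

250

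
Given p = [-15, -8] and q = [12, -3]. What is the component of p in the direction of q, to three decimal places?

p · q = (-15)·12 + (-8)·(-3) = -180 + 24 = -156
|q| = √(144 + 9) = √153 ≈ 12.3693
comp_q p = -156 / √153 ≈ -12.612

-12.612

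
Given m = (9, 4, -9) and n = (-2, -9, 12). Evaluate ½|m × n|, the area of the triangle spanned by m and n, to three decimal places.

i: 4·12 - (-9)·(-9) = 48 - 81 = -33
j: (-9)·(-2) - 9·12 = 18 - 108 = -90
k: 9·(-9) - 4·(-2) = -81 - (-8) = -73
m × n = (-33, -90, -73)
|m × n| = √((-33)² + (-90)² + (-73)²) = √14518 ≈ 120.4907
area = ½ · 120.4907 ≈ 60.245

60.245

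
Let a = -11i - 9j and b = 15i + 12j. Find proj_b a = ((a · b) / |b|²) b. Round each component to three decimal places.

a · b = (-11)·15 + (-9)·12 = -165 - 108 = -273
|b|² = 225 + 144 = 369
proj_b a = (-273/369) · (15, 12) ≈ (-11.098, -8.878)

(-11.098, -8.878)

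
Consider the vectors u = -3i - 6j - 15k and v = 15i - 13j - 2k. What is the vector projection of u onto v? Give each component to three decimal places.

u · v = (-3)·15 + (-6)·(-13) + (-15)·(-2) = -45 + 78 + 30 = 63
|v|² = 225 + 169 + 4 = 398
proj_v u = (63/398) · (15, -13, -2) ≈ (2.374, -2.058, -0.317)

(2.374, -2.058, -0.317)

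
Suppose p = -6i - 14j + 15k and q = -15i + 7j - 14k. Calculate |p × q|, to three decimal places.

408.982

i: (-14)·(-14) - 15·7 = 196 - 105 = 91
j: 15·(-15) - (-6)·(-14) = -225 - 84 = -309
k: (-6)·7 - (-14)·(-15) = -42 - 210 = -252
p × q = (91, -309, -252)
|p × q| = √(91² + (-309)² + (-252)²) = √167266 ≈ 408.9817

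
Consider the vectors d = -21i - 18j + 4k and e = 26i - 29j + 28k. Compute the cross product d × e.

(-388, 692, 1077)

i: (-18)·28 - 4·(-29) = -504 - (-116) = -388
j: 4·26 - (-21)·28 = 104 - (-588) = 692
k: (-21)·(-29) - (-18)·26 = 609 - (-468) = 1077
d × e = (-388, 692, 1077)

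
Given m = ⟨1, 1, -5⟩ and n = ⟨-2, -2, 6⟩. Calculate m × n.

i: 1·6 - (-5)·(-2) = 6 - 10 = -4
j: (-5)·(-2) - 1·6 = 10 - 6 = 4
k: 1·(-2) - 1·(-2) = -2 - (-2) = 0
m × n = (-4, 4, 0)

(-4, 4, 0)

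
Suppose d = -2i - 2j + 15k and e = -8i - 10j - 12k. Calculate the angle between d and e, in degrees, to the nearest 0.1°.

d · e = (-2)·(-8) + (-2)·(-10) + 15·(-12) = 16 + 20 - 180 = -144
|d|² = 4 + 4 + 225 = 233,  |d| = √233 ≈ 15.264338
|e|² = 64 + 100 + 144 = 308,  |e| = √308 ≈ 17.549929
cos θ = -144 / (15.264338 · 17.549929) ≈ -0.53754
θ = arccos(-0.53754) ≈ 122.5°

122.5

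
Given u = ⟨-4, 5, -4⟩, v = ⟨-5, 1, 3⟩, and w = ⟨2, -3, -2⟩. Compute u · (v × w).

-100

v × w:
i: 1·(-2) - 3·(-3) = -2 - (-9) = 7
j: 3·2 - (-5)·(-2) = 6 - 10 = -4
k: (-5)·(-3) - 1·2 = 15 - 2 = 13
v × w = (7, -4, 13)
u · (v × w) = (-4)·7 + 5·(-4) + (-4)·13 = -28 - 20 - 52 = -100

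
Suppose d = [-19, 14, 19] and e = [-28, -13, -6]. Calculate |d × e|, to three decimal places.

923.150

i: 14·(-6) - 19·(-13) = -84 - (-247) = 163
j: 19·(-28) - (-19)·(-6) = -532 - 114 = -646
k: (-19)·(-13) - 14·(-28) = 247 - (-392) = 639
d × e = (163, -646, 639)
|d × e| = √(163² + (-646)² + 639²) = √852206 ≈ 923.1500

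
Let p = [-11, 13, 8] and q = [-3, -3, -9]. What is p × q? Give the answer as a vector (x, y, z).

i: 13·(-9) - 8·(-3) = -117 - (-24) = -93
j: 8·(-3) - (-11)·(-9) = -24 - 99 = -123
k: (-11)·(-3) - 13·(-3) = 33 - (-39) = 72
p × q = (-93, -123, 72)

(-93, -123, 72)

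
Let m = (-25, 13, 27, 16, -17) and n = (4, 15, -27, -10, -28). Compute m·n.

-318

m · n = (-25)·4 + 13·15 + 27·(-27) + 16·(-10) + (-17)·(-28) = -100 + 195 - 729 - 160 + 476 = -318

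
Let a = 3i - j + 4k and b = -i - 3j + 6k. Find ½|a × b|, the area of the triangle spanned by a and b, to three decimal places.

i: (-1)·6 - 4·(-3) = -6 - (-12) = 6
j: 4·(-1) - 3·6 = -4 - 18 = -22
k: 3·(-3) - (-1)·(-1) = -9 - 1 = -10
a × b = (6, -22, -10)
|a × b| = √(6² + (-22)² + (-10)²) = √620 ≈ 24.8998
area = ½ · 24.8998 ≈ 12.450

12.450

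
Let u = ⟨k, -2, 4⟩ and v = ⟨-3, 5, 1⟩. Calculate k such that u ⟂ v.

u · v = k·(-3) + (-2)·5 + 4·1 = -6 - 3k
Set equal to 0: -3k = 6, so k = -2.

-2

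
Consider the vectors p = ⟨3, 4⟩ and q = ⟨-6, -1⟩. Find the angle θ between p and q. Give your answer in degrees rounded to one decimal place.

p · q = 3·(-6) + 4·(-1) = -18 - 4 = -22
|p|² = 9 + 16 = 25,  |p| = √25 ≈ 5.000000
|q|² = 36 + 1 = 37,  |q| = √37 ≈ 6.082763
cos θ = -22 / (5.000000 · 6.082763) ≈ -0.72336
θ = arccos(-0.72336) ≈ 136.3°

136.3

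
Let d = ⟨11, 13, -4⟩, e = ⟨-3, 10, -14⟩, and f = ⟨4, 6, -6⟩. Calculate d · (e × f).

-466

e × f:
i: 10·(-6) - (-14)·6 = -60 - (-84) = 24
j: (-14)·4 - (-3)·(-6) = -56 - 18 = -74
k: (-3)·6 - 10·4 = -18 - 40 = -58
e × f = (24, -74, -58)
d · (e × f) = 11·24 + 13·(-74) + (-4)·(-58) = 264 - 962 + 232 = -466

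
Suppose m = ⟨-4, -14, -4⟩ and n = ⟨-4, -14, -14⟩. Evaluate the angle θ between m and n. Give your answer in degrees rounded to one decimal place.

28.5

m · n = (-4)·(-4) + (-14)·(-14) + (-4)·(-14) = 16 + 196 + 56 = 268
|m|² = 16 + 196 + 16 = 228,  |m| = √228 ≈ 15.099669
|n|² = 16 + 196 + 196 = 408,  |n| = √408 ≈ 20.199010
cos θ = 268 / (15.099669 · 20.199010) ≈ 0.87869
θ = arccos(0.87869) ≈ 28.5°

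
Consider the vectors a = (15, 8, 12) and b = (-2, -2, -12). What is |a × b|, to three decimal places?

172.383

i: 8·(-12) - 12·(-2) = -96 - (-24) = -72
j: 12·(-2) - 15·(-12) = -24 - (-180) = 156
k: 15·(-2) - 8·(-2) = -30 - (-16) = -14
a × b = (-72, 156, -14)
|a × b| = √((-72)² + 156² + (-14)²) = √29716 ≈ 172.3833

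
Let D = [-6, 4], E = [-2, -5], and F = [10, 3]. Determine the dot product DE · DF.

73

DE = E − D = (4, -9)
DF = F − D = (16, -1)
DE · DF = 4·16 + (-9)·(-1) = 64 + 9 = 73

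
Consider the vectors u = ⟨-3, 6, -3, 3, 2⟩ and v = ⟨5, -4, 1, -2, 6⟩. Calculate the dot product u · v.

-36

u · v = (-3)·5 + 6·(-4) + (-3)·1 + 3·(-2) + 2·6 = -15 - 24 - 3 - 6 + 12 = -36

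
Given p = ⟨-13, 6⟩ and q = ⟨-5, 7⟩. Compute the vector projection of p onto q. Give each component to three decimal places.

(-7.230, 10.122)

p · q = (-13)·(-5) + 6·7 = 65 + 42 = 107
|q|² = 25 + 49 = 74
proj_q p = (107/74) · (-5, 7) ≈ (-7.230, 10.122)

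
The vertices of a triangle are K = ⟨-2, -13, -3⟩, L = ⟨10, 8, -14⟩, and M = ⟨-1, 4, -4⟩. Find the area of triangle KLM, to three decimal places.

KL = (12, 21, -11),  KM = (1, 17, -1)
i: 21·(-1) - (-11)·17 = -21 - (-187) = 166
j: (-11)·1 - 12·(-1) = -11 - (-12) = 1
k: 12·17 - 21·1 = 204 - 21 = 183
KL × KM = (166, 1, 183)
|KL × KM| = √61046 ≈ 247.0749
area = ½ · 247.0749 ≈ 123.537

123.537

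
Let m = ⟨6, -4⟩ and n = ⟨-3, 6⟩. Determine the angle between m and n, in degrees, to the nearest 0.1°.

150.3

m · n = 6·(-3) + (-4)·6 = -18 - 24 = -42
|m|² = 36 + 16 = 52,  |m| = √52 ≈ 7.211103
|n|² = 9 + 36 = 45,  |n| = √45 ≈ 6.708204
cos θ = -42 / (7.211103 · 6.708204) ≈ -0.86824
θ = arccos(-0.86824) ≈ 150.3°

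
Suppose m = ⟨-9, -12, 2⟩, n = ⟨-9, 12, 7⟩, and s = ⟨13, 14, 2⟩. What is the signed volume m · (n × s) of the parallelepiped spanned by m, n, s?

-1206

n × s:
i: 12·2 - 7·14 = 24 - 98 = -74
j: 7·13 - (-9)·2 = 91 - (-18) = 109
k: (-9)·14 - 12·13 = -126 - 156 = -282
n × s = (-74, 109, -282)
m · (n × s) = (-9)·(-74) + (-12)·109 + 2·(-282) = 666 - 1308 - 564 = -1206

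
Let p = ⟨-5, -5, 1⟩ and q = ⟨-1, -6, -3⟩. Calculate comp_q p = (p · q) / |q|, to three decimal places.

4.718

p · q = (-5)·(-1) + (-5)·(-6) + 1·(-3) = 5 + 30 - 3 = 32
|q| = √(1 + 36 + 9) = √46 ≈ 6.7823
comp_q p = 32 / √46 ≈ 4.718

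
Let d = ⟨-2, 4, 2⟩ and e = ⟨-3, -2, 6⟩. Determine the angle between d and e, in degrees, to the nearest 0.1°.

d · e = (-2)·(-3) + 4·(-2) + 2·6 = 6 - 8 + 12 = 10
|d|² = 4 + 16 + 4 = 24,  |d| = √24 ≈ 4.898979
|e|² = 9 + 4 + 36 = 49,  |e| = √49 ≈ 7.000000
cos θ = 10 / (4.898979 · 7.000000) ≈ 0.29161
θ = arccos(0.29161) ≈ 73.0°

73.0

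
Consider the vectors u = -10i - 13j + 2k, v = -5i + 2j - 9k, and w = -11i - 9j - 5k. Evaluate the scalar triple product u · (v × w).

82

v × w:
i: 2·(-5) - (-9)·(-9) = -10 - 81 = -91
j: (-9)·(-11) - (-5)·(-5) = 99 - 25 = 74
k: (-5)·(-9) - 2·(-11) = 45 - (-22) = 67
v × w = (-91, 74, 67)
u · (v × w) = (-10)·(-91) + (-13)·74 + 2·67 = 910 - 962 + 134 = 82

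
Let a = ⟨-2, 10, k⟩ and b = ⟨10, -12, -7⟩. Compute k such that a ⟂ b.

a · b = (-2)·10 + 10·(-12) + k·(-7) = -140 - 7k
Set equal to 0: -7k = 140, so k = -20.

-20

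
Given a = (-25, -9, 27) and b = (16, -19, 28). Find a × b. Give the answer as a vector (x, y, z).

(261, 1132, 619)

i: (-9)·28 - 27·(-19) = -252 - (-513) = 261
j: 27·16 - (-25)·28 = 432 - (-700) = 1132
k: (-25)·(-19) - (-9)·16 = 475 - (-144) = 619
a × b = (261, 1132, 619)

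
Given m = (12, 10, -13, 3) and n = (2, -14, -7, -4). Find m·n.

-37

m · n = 12·2 + 10·(-14) + (-13)·(-7) + 3·(-4) = 24 - 140 + 91 - 12 = -37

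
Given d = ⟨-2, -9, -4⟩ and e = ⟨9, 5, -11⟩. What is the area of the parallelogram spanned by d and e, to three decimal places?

i: (-9)·(-11) - (-4)·5 = 99 - (-20) = 119
j: (-4)·9 - (-2)·(-11) = -36 - 22 = -58
k: (-2)·5 - (-9)·9 = -10 - (-81) = 71
d × e = (119, -58, 71)
|d × e| = √(119² + (-58)² + 71²) = √22566 ≈ 150.2198

150.220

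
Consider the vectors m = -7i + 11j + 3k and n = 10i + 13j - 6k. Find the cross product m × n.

(-105, -12, -201)

i: 11·(-6) - 3·13 = -66 - 39 = -105
j: 3·10 - (-7)·(-6) = 30 - 42 = -12
k: (-7)·13 - 11·10 = -91 - 110 = -201
m × n = (-105, -12, -201)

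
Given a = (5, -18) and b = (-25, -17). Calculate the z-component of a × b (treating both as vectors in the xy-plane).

5·(-17) - (-18)·(-25) = -85 - 450 = -535

-535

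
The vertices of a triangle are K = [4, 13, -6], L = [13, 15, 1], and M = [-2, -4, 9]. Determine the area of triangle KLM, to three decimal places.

KL = (9, 2, 7),  KM = (-6, -17, 15)
i: 2·15 - 7·(-17) = 30 - (-119) = 149
j: 7·(-6) - 9·15 = -42 - 135 = -177
k: 9·(-17) - 2·(-6) = -153 - (-12) = -141
KL × KM = (149, -177, -141)
|KL × KM| = √73411 ≈ 270.9446
area = ½ · 270.9446 ≈ 135.472

135.472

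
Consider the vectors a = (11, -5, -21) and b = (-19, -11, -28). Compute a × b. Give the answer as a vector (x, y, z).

i: (-5)·(-28) - (-21)·(-11) = 140 - 231 = -91
j: (-21)·(-19) - 11·(-28) = 399 - (-308) = 707
k: 11·(-11) - (-5)·(-19) = -121 - 95 = -216
a × b = (-91, 707, -216)

(-91, 707, -216)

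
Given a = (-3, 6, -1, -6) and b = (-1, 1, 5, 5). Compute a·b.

-26

a · b = (-3)·(-1) + 6·1 + (-1)·5 + (-6)·5 = 3 + 6 - 5 - 30 = -26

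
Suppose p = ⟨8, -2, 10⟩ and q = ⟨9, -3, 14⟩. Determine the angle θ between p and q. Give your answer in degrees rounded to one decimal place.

p · q = 8·9 + (-2)·(-3) + 10·14 = 72 + 6 + 140 = 218
|p|² = 64 + 4 + 100 = 168,  |p| = √168 ≈ 12.961481
|q|² = 81 + 9 + 196 = 286,  |q| = √286 ≈ 16.911535
cos θ = 218 / (12.961481 · 16.911535) ≈ 0.99453
θ = arccos(0.99453) ≈ 6.0°

6.0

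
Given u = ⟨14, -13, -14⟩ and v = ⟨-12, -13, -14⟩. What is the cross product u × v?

(0, 364, -338)

i: (-13)·(-14) - (-14)·(-13) = 182 - 182 = 0
j: (-14)·(-12) - 14·(-14) = 168 - (-196) = 364
k: 14·(-13) - (-13)·(-12) = -182 - 156 = -338
u × v = (0, 364, -338)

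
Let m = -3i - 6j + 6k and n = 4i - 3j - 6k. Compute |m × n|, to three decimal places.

63.569

i: (-6)·(-6) - 6·(-3) = 36 - (-18) = 54
j: 6·4 - (-3)·(-6) = 24 - 18 = 6
k: (-3)·(-3) - (-6)·4 = 9 - (-24) = 33
m × n = (54, 6, 33)
|m × n| = √(54² + 6² + 33²) = √4041 ≈ 63.5689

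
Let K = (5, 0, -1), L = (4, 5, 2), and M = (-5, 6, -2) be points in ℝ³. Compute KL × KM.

KL = (-1, 5, 3)
KM = (-10, 6, -1)
i: 5·(-1) - 3·6 = -5 - 18 = -23
j: 3·(-10) - (-1)·(-1) = -30 - 1 = -31
k: (-1)·6 - 5·(-10) = -6 - (-50) = 44
KL × KM = (-23, -31, 44)

(-23, -31, 44)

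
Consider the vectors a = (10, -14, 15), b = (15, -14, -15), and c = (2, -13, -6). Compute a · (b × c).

-4455

b × c:
i: (-14)·(-6) - (-15)·(-13) = 84 - 195 = -111
j: (-15)·2 - 15·(-6) = -30 - (-90) = 60
k: 15·(-13) - (-14)·2 = -195 - (-28) = -167
b × c = (-111, 60, -167)
a · (b × c) = 10·(-111) + (-14)·60 + 15·(-167) = -1110 - 840 - 2505 = -4455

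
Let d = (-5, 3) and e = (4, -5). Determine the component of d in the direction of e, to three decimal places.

-5.466

d · e = (-5)·4 + 3·(-5) = -20 - 15 = -35
|e| = √(16 + 25) = √41 ≈ 6.4031
comp_e d = -35 / √41 ≈ -5.466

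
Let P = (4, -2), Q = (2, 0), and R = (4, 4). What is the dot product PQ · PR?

12

PQ = Q − P = (-2, 2)
PR = R − P = (0, 6)
PQ · PR = (-2)·0 + 2·6 = 0 + 12 = 12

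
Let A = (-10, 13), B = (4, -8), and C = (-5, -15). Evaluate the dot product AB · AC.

658

AB = B − A = (14, -21)
AC = C − A = (5, -28)
AB · AC = 14·5 + (-21)·(-28) = 70 + 588 = 658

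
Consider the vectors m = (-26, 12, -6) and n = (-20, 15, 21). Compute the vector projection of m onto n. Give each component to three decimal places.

(-10.769, 8.077, 11.308)

m · n = (-26)·(-20) + 12·15 + (-6)·21 = 520 + 180 - 126 = 574
|n|² = 400 + 225 + 441 = 1066
proj_n m = (574/1066) · (-20, 15, 21) ≈ (-10.769, 8.077, 11.308)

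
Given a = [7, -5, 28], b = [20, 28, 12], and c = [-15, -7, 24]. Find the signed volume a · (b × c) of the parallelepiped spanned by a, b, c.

16432

b × c:
i: 28·24 - 12·(-7) = 672 - (-84) = 756
j: 12·(-15) - 20·24 = -180 - 480 = -660
k: 20·(-7) - 28·(-15) = -140 - (-420) = 280
b × c = (756, -660, 280)
a · (b × c) = 7·756 + (-5)·(-660) + 28·280 = 5292 + 3300 + 7840 = 16432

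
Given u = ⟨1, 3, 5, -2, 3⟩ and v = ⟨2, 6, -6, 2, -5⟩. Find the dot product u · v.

-29

u · v = 1·2 + 3·6 + 5·(-6) + (-2)·2 + 3·(-5) = 2 + 18 - 30 - 4 - 15 = -29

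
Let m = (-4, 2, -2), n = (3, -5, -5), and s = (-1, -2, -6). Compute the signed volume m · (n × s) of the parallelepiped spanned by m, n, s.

-12

n × s:
i: (-5)·(-6) - (-5)·(-2) = 30 - 10 = 20
j: (-5)·(-1) - 3·(-6) = 5 - (-18) = 23
k: 3·(-2) - (-5)·(-1) = -6 - 5 = -11
n × s = (20, 23, -11)
m · (n × s) = (-4)·20 + 2·23 + (-2)·(-11) = -80 + 46 + 22 = -12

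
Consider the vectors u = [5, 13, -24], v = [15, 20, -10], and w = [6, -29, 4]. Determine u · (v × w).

10710

v × w:
i: 20·4 - (-10)·(-29) = 80 - 290 = -210
j: (-10)·6 - 15·4 = -60 - 60 = -120
k: 15·(-29) - 20·6 = -435 - 120 = -555
v × w = (-210, -120, -555)
u · (v × w) = 5·(-210) + 13·(-120) + (-24)·(-555) = -1050 - 1560 + 13320 = 10710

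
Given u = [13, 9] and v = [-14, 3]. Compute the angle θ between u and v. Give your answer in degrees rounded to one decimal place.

u · v = 13·(-14) + 9·3 = -182 + 27 = -155
|u|² = 169 + 81 = 250,  |u| = √250 ≈ 15.811388
|v|² = 196 + 9 = 205,  |v| = √205 ≈ 14.317821
cos θ = -155 / (15.811388 · 14.317821) ≈ -0.68468
θ = arccos(-0.68468) ≈ 133.2°

133.2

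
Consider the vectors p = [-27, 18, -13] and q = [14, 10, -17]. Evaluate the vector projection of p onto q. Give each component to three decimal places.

(0.550, 0.393, -0.668)

p · q = (-27)·14 + 18·10 + (-13)·(-17) = -378 + 180 + 221 = 23
|q|² = 196 + 100 + 289 = 585
proj_q p = (23/585) · (14, 10, -17) ≈ (0.550, 0.393, -0.668)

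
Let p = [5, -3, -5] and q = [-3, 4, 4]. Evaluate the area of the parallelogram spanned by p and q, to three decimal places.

i: (-3)·4 - (-5)·4 = -12 - (-20) = 8
j: (-5)·(-3) - 5·4 = 15 - 20 = -5
k: 5·4 - (-3)·(-3) = 20 - 9 = 11
p × q = (8, -5, 11)
|p × q| = √(8² + (-5)² + 11²) = √210 ≈ 14.4914

14.491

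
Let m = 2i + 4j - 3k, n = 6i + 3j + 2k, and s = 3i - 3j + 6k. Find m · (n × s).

n × s:
i: 3·6 - 2·(-3) = 18 - (-6) = 24
j: 2·3 - 6·6 = 6 - 36 = -30
k: 6·(-3) - 3·3 = -18 - 9 = -27
n × s = (24, -30, -27)
m · (n × s) = 2·24 + 4·(-30) + (-3)·(-27) = 48 - 120 + 81 = 9

9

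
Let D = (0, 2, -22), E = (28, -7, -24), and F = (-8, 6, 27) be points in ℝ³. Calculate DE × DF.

DE = (28, -9, -2)
DF = (-8, 4, 49)
i: (-9)·49 - (-2)·4 = -441 - (-8) = -433
j: (-2)·(-8) - 28·49 = 16 - 1372 = -1356
k: 28·4 - (-9)·(-8) = 112 - 72 = 40
DE × DF = (-433, -1356, 40)

(-433, -1356, 40)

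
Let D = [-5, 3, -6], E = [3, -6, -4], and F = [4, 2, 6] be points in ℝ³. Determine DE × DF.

(-106, -78, 73)

DE = (8, -9, 2)
DF = (9, -1, 12)
i: (-9)·12 - 2·(-1) = -108 - (-2) = -106
j: 2·9 - 8·12 = 18 - 96 = -78
k: 8·(-1) - (-9)·9 = -8 - (-81) = 73
DE × DF = (-106, -78, 73)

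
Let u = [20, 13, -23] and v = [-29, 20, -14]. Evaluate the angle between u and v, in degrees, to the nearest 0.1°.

u · v = 20·(-29) + 13·20 + (-23)·(-14) = -580 + 260 + 322 = 2
|u|² = 400 + 169 + 529 = 1098,  |u| = √1098 ≈ 33.136083
|v|² = 841 + 400 + 196 = 1437,  |v| = √1437 ≈ 37.907783
cos θ = 2 / (33.136083 · 37.907783) ≈ 0.00159
θ = arccos(0.00159) ≈ 89.9°

89.9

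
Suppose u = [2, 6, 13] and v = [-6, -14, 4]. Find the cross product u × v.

i: 6·4 - 13·(-14) = 24 - (-182) = 206
j: 13·(-6) - 2·4 = -78 - 8 = -86
k: 2·(-14) - 6·(-6) = -28 - (-36) = 8
u × v = (206, -86, 8)

(206, -86, 8)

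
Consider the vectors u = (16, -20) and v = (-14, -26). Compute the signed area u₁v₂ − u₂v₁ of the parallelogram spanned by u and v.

-696

16·(-26) - (-20)·(-14) = -416 - 280 = -696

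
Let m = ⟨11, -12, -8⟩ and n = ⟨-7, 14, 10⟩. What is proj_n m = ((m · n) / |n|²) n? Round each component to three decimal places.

m · n = 11·(-7) + (-12)·14 + (-8)·10 = -77 - 168 - 80 = -325
|n|² = 49 + 196 + 100 = 345
proj_n m = (-325/345) · (-7, 14, 10) ≈ (6.594, -13.188, -9.420)

(6.594, -13.188, -9.420)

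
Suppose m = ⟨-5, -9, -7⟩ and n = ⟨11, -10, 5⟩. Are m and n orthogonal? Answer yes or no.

m · n = (-5)·11 + (-9)·(-10) + (-7)·5 = -55 + 90 - 35 = 0
Zero, so the vectors are orthogonal.

yes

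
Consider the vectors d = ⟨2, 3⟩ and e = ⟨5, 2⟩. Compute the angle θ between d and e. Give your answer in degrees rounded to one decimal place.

34.5

d · e = 2·5 + 3·2 = 10 + 6 = 16
|d|² = 4 + 9 = 13,  |d| = √13 ≈ 3.605551
|e|² = 25 + 4 = 29,  |e| = √29 ≈ 5.385165
cos θ = 16 / (3.605551 · 5.385165) ≈ 0.82404
θ = arccos(0.82404) ≈ 34.5°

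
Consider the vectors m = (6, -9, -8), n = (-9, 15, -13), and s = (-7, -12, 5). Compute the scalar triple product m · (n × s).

n × s:
i: 15·5 - (-13)·(-12) = 75 - 156 = -81
j: (-13)·(-7) - (-9)·5 = 91 - (-45) = 136
k: (-9)·(-12) - 15·(-7) = 108 - (-105) = 213
n × s = (-81, 136, 213)
m · (n × s) = 6·(-81) + (-9)·136 + (-8)·213 = -486 - 1224 - 1704 = -3414

-3414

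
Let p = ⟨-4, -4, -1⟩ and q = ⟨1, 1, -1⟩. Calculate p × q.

i: (-4)·(-1) - (-1)·1 = 4 - (-1) = 5
j: (-1)·1 - (-4)·(-1) = -1 - 4 = -5
k: (-4)·1 - (-4)·1 = -4 - (-4) = 0
p × q = (5, -5, 0)

(5, -5, 0)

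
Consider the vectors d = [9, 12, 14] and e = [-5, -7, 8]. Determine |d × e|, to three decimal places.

i: 12·8 - 14·(-7) = 96 - (-98) = 194
j: 14·(-5) - 9·8 = -70 - 72 = -142
k: 9·(-7) - 12·(-5) = -63 - (-60) = -3
d × e = (194, -142, -3)
|d × e| = √(194² + (-142)² + (-3)²) = √57809 ≈ 240.4350

240.435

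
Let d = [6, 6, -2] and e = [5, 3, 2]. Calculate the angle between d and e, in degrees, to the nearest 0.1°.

d · e = 6·5 + 6·3 + (-2)·2 = 30 + 18 - 4 = 44
|d|² = 36 + 36 + 4 = 76,  |d| = √76 ≈ 8.717798
|e|² = 25 + 9 + 4 = 38,  |e| = √38 ≈ 6.164414
cos θ = 44 / (8.717798 · 6.164414) ≈ 0.81876
θ = arccos(0.81876) ≈ 35.0°

35.0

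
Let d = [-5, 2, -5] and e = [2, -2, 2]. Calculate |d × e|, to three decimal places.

8.485

i: 2·2 - (-5)·(-2) = 4 - 10 = -6
j: (-5)·2 - (-5)·2 = -10 - (-10) = 0
k: (-5)·(-2) - 2·2 = 10 - 4 = 6
d × e = (-6, 0, 6)
|d × e| = √((-6)² + 0² + 6²) = √72 ≈ 8.4853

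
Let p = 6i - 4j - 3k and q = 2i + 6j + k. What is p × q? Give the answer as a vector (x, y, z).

i: (-4)·1 - (-3)·6 = -4 - (-18) = 14
j: (-3)·2 - 6·1 = -6 - 6 = -12
k: 6·6 - (-4)·2 = 36 - (-8) = 44
p × q = (14, -12, 44)

(14, -12, 44)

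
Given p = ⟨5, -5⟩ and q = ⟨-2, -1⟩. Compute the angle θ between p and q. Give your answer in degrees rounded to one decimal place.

108.4

p · q = 5·(-2) + (-5)·(-1) = -10 + 5 = -5
|p|² = 25 + 25 = 50,  |p| = √50 ≈ 7.071068
|q|² = 4 + 1 = 5,  |q| = √5 ≈ 2.236068
cos θ = -5 / (7.071068 · 2.236068) ≈ -0.31623
θ = arccos(-0.31623) ≈ 108.4°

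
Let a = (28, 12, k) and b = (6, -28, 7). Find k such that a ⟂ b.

a · b = 28·6 + 12·(-28) + k·7 = -168 + 7k
Set equal to 0: 7k = 168, so k = 24.

24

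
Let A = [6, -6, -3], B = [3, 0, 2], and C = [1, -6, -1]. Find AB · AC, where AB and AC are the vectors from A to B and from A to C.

25

AB = B − A = (-3, 6, 5)
AC = C − A = (-5, 0, 2)
AB · AC = (-3)·(-5) + 6·0 + 5·2 = 15 + 0 + 10 = 25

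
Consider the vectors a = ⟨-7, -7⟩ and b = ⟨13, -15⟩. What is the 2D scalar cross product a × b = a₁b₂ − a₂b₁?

(-7)·(-15) - (-7)·13 = 105 - (-91) = 196

196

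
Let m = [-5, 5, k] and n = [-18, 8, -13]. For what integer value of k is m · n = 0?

10

m · n = (-5)·(-18) + 5·8 + k·(-13) = 130 - 13k
Set equal to 0: -13k = -130, so k = 10.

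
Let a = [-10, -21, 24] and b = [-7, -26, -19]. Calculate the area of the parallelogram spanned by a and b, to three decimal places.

i: (-21)·(-19) - 24·(-26) = 399 - (-624) = 1023
j: 24·(-7) - (-10)·(-19) = -168 - 190 = -358
k: (-10)·(-26) - (-21)·(-7) = 260 - 147 = 113
a × b = (1023, -358, 113)
|a × b| = √(1023² + (-358)² + 113²) = √1187462 ≈ 1089.7073

1089.707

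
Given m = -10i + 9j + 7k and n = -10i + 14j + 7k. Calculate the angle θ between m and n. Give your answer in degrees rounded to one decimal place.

12.5

m · n = (-10)·(-10) + 9·14 + 7·7 = 100 + 126 + 49 = 275
|m|² = 100 + 81 + 49 = 230,  |m| = √230 ≈ 15.165751
|n|² = 100 + 196 + 49 = 345,  |n| = √345 ≈ 18.574176
cos θ = 275 / (15.165751 · 18.574176) ≈ 0.97625
θ = arccos(0.97625) ≈ 12.5°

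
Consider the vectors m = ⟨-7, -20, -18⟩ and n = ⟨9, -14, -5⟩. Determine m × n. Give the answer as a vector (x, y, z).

i: (-20)·(-5) - (-18)·(-14) = 100 - 252 = -152
j: (-18)·9 - (-7)·(-5) = -162 - 35 = -197
k: (-7)·(-14) - (-20)·9 = 98 - (-180) = 278
m × n = (-152, -197, 278)

(-152, -197, 278)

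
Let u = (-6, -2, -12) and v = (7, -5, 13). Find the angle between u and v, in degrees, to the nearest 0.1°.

u · v = (-6)·7 + (-2)·(-5) + (-12)·13 = -42 + 10 - 156 = -188
|u|² = 36 + 4 + 144 = 184,  |u| = √184 ≈ 13.564660
|v|² = 49 + 25 + 169 = 243,  |v| = √243 ≈ 15.588457
cos θ = -188 / (13.564660 · 15.588457) ≈ -0.88909
θ = arccos(-0.88909) ≈ 152.8°

152.8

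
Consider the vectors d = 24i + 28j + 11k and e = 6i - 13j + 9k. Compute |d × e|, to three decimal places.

i: 28·9 - 11·(-13) = 252 - (-143) = 395
j: 11·6 - 24·9 = 66 - 216 = -150
k: 24·(-13) - 28·6 = -312 - 168 = -480
d × e = (395, -150, -480)
|d × e| = √(395² + (-150)² + (-480)²) = √408925 ≈ 639.4724

639.472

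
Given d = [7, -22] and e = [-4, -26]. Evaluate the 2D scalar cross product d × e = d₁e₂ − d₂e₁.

-270

7·(-26) - (-22)·(-4) = -182 - 88 = -270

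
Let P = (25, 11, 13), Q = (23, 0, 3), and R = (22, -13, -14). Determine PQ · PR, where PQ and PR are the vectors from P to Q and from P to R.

540

PQ = Q − P = (-2, -11, -10)
PR = R − P = (-3, -24, -27)
PQ · PR = (-2)·(-3) + (-11)·(-24) + (-10)·(-27) = 6 + 264 + 270 = 540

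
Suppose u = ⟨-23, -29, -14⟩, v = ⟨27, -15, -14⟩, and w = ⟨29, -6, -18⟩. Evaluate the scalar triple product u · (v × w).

v × w:
i: (-15)·(-18) - (-14)·(-6) = 270 - 84 = 186
j: (-14)·29 - 27·(-18) = -406 - (-486) = 80
k: 27·(-6) - (-15)·29 = -162 - (-435) = 273
v × w = (186, 80, 273)
u · (v × w) = (-23)·186 + (-29)·80 + (-14)·273 = -4278 - 2320 - 3822 = -10420

-10420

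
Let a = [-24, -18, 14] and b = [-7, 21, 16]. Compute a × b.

i: (-18)·16 - 14·21 = -288 - 294 = -582
j: 14·(-7) - (-24)·16 = -98 - (-384) = 286
k: (-24)·21 - (-18)·(-7) = -504 - 126 = -630
a × b = (-582, 286, -630)

(-582, 286, -630)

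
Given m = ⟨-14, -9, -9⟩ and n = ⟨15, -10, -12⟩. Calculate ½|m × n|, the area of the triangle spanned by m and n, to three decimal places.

i: (-9)·(-12) - (-9)·(-10) = 108 - 90 = 18
j: (-9)·15 - (-14)·(-12) = -135 - 168 = -303
k: (-14)·(-10) - (-9)·15 = 140 - (-135) = 275
m × n = (18, -303, 275)
|m × n| = √(18² + (-303)² + 275²) = √167758 ≈ 409.5827
area = ½ · 409.5827 ≈ 204.791

204.791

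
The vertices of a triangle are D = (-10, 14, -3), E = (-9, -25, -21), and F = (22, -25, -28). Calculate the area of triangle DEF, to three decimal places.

678.198

DE = (1, -39, -18),  DF = (32, -39, -25)
i: (-39)·(-25) - (-18)·(-39) = 975 - 702 = 273
j: (-18)·32 - 1·(-25) = -576 - (-25) = -551
k: 1·(-39) - (-39)·32 = -39 - (-1248) = 1209
DE × DF = (273, -551, 1209)
|DE × DF| = √1839811 ≈ 1356.3963
area = ½ · 1356.3963 ≈ 678.198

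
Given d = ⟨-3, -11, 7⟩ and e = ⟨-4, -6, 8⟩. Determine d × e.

(-46, -4, -26)

i: (-11)·8 - 7·(-6) = -88 - (-42) = -46
j: 7·(-4) - (-3)·8 = -28 - (-24) = -4
k: (-3)·(-6) - (-11)·(-4) = 18 - 44 = -26
d × e = (-46, -4, -26)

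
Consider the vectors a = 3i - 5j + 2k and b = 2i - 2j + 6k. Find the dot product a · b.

a · b = 3·2 + (-5)·(-2) + 2·6 = 6 + 10 + 12 = 28

28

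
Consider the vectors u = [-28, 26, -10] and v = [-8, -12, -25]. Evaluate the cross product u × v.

(-770, -620, 544)

i: 26·(-25) - (-10)·(-12) = -650 - 120 = -770
j: (-10)·(-8) - (-28)·(-25) = 80 - 700 = -620
k: (-28)·(-12) - 26·(-8) = 336 - (-208) = 544
u × v = (-770, -620, 544)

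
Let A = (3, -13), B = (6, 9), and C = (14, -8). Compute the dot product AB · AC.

AB = B − A = (3, 22)
AC = C − A = (11, 5)
AB · AC = 3·11 + 22·5 = 33 + 110 = 143

143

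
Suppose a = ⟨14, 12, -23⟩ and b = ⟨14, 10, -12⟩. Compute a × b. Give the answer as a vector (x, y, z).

(86, -154, -28)

i: 12·(-12) - (-23)·10 = -144 - (-230) = 86
j: (-23)·14 - 14·(-12) = -322 - (-168) = -154
k: 14·10 - 12·14 = 140 - 168 = -28
a × b = (86, -154, -28)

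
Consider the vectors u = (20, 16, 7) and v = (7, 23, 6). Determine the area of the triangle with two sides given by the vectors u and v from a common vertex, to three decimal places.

180.534

i: 16·6 - 7·23 = 96 - 161 = -65
j: 7·7 - 20·6 = 49 - 120 = -71
k: 20·23 - 16·7 = 460 - 112 = 348
u × v = (-65, -71, 348)
|u × v| = √((-65)² + (-71)² + 348²) = √130370 ≈ 361.0679
area = ½ · 361.0679 ≈ 180.534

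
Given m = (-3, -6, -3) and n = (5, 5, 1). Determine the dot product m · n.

-48

m · n = (-3)·5 + (-6)·5 + (-3)·1 = -15 - 30 - 3 = -48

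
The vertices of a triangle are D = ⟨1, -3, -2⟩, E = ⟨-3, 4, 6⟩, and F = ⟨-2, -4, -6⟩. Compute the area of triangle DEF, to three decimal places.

DE = (-4, 7, 8),  DF = (-3, -1, -4)
i: 7·(-4) - 8·(-1) = -28 - (-8) = -20
j: 8·(-3) - (-4)·(-4) = -24 - 16 = -40
k: (-4)·(-1) - 7·(-3) = 4 - (-21) = 25
DE × DF = (-20, -40, 25)
|DE × DF| = √2625 ≈ 51.2348
area = ½ · 51.2348 ≈ 25.617

25.617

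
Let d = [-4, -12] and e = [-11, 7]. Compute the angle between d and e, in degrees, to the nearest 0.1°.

d · e = (-4)·(-11) + (-12)·7 = 44 - 84 = -40
|d|² = 16 + 144 = 160,  |d| = √160 ≈ 12.649111
|e|² = 121 + 49 = 170,  |e| = √170 ≈ 13.038405
cos θ = -40 / (12.649111 · 13.038405) ≈ -0.24254
θ = arccos(-0.24254) ≈ 104.0°

104.0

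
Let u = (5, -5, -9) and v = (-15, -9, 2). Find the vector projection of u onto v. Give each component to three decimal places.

(2.323, 1.394, -0.310)

u · v = 5·(-15) + (-5)·(-9) + (-9)·2 = -75 + 45 - 18 = -48
|v|² = 225 + 81 + 4 = 310
proj_v u = (-48/310) · (-15, -9, 2) ≈ (2.323, 1.394, -0.310)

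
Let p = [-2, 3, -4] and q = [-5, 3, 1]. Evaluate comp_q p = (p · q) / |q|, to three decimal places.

p · q = (-2)·(-5) + 3·3 + (-4)·1 = 10 + 9 - 4 = 15
|q| = √(25 + 9 + 1) = √35 ≈ 5.9161
comp_q p = 15 / √35 ≈ 2.535

2.535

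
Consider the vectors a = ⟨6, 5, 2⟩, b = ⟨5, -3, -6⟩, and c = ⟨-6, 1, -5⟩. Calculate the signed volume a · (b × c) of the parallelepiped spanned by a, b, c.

405

b × c:
i: (-3)·(-5) - (-6)·1 = 15 - (-6) = 21
j: (-6)·(-6) - 5·(-5) = 36 - (-25) = 61
k: 5·1 - (-3)·(-6) = 5 - 18 = -13
b × c = (21, 61, -13)
a · (b × c) = 6·21 + 5·61 + 2·(-13) = 126 + 305 - 26 = 405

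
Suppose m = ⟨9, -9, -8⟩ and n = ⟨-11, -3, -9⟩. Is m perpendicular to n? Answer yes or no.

m · n = 9·(-11) + (-9)·(-3) + (-8)·(-9) = -99 + 27 + 72 = 0
Zero, so the vectors are orthogonal.

yes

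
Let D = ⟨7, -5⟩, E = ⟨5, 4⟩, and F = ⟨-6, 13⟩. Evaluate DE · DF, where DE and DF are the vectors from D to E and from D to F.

DE = E − D = (-2, 9)
DF = F − D = (-13, 18)
DE · DF = (-2)·(-13) + 9·18 = 26 + 162 = 188

188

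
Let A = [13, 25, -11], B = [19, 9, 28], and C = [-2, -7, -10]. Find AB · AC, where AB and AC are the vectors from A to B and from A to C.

461

AB = B − A = (6, -16, 39)
AC = C − A = (-15, -32, 1)
AB · AC = 6·(-15) + (-16)·(-32) + 39·1 = -90 + 512 + 39 = 461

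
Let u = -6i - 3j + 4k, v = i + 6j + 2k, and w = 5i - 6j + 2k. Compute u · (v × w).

-312

v × w:
i: 6·2 - 2·(-6) = 12 - (-12) = 24
j: 2·5 - 1·2 = 10 - 2 = 8
k: 1·(-6) - 6·5 = -6 - 30 = -36
v × w = (24, 8, -36)
u · (v × w) = (-6)·24 + (-3)·8 + 4·(-36) = -144 - 24 - 144 = -312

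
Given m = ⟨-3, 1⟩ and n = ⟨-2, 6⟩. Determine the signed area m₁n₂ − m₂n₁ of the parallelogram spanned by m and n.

(-3)·6 - 1·(-2) = -18 - (-2) = -16

-16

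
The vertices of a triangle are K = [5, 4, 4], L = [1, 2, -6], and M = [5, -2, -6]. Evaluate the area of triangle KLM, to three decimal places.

30.725

KL = (-4, -2, -10),  KM = (0, -6, -10)
i: (-2)·(-10) - (-10)·(-6) = 20 - 60 = -40
j: (-10)·0 - (-4)·(-10) = 0 - 40 = -40
k: (-4)·(-6) - (-2)·0 = 24 - 0 = 24
KL × KM = (-40, -40, 24)
|KL × KM| = √3776 ≈ 61.4492
area = ½ · 61.4492 ≈ 30.725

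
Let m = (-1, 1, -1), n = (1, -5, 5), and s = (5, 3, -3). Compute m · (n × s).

0

n × s:
i: (-5)·(-3) - 5·3 = 15 - 15 = 0
j: 5·5 - 1·(-3) = 25 - (-3) = 28
k: 1·3 - (-5)·5 = 3 - (-25) = 28
n × s = (0, 28, 28)
m · (n × s) = (-1)·0 + 1·28 + (-1)·28 = 0 + 28 - 28 = 0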